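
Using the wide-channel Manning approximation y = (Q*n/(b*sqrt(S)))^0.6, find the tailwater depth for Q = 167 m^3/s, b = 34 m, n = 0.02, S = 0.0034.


y = (167 * 0.02 / (34 * 0.0034^0.5))^0.6 = 1.3675 m


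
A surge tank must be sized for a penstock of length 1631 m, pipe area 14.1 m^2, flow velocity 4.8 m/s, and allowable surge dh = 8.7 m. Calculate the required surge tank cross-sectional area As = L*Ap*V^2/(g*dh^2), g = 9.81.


As = 1631 * 14.1 * 4.8^2 / (9.81 * 8.7^2) = 713.5888 m^2


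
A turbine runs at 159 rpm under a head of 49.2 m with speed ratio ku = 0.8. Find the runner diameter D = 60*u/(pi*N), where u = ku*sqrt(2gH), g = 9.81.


u = 0.8 * sqrt(2*9.81*49.2) = 24.8555 m/s
D = 60 * 24.8555 / (pi * 159) = 2.9856 m


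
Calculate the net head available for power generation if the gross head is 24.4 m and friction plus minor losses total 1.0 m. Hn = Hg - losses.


Hn = 24.4 - 1.0 = 23.4000 m


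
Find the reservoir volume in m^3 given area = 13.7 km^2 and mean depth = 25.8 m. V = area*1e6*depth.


V = 13.7 * 1e6 * 25.8 = 3.5346e+08 m^3


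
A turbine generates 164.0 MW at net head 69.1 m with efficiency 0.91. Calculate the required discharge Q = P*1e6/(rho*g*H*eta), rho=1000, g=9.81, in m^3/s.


Q = 164.0 * 1e6 / (1000 * 9.81 * 69.1 * 0.91) = 265.8615 m^3/s


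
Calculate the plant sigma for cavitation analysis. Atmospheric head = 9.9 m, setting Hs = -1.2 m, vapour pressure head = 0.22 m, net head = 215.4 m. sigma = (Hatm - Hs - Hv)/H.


sigma = (9.9 - (-1.2) - 0.22) / 215.4 = 0.0505


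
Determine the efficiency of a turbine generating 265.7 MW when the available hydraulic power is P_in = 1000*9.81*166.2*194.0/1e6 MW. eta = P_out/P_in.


P_in = 1000 * 9.81 * 166.2 * 194.0 / 1e6 = 316.3019 MW
eta = 265.7 / 316.3019 = 0.8400


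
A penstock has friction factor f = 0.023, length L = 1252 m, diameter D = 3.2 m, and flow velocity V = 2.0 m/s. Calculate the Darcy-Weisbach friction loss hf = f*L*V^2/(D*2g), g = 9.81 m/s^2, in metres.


hf = 0.023 * 1252 * 2.0^2 / (3.2 * 2 * 9.81) = 1.8346 m


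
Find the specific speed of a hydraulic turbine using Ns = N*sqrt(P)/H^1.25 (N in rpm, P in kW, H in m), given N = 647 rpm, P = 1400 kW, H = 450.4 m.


Ns = 647 * 1400^0.5 / 450.4^1.25 = 11.6673


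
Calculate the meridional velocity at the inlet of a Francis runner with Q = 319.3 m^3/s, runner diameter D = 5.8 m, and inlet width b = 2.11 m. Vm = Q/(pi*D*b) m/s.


Vm = 319.3 / (pi * 5.8 * 2.11) = 8.3050 m/s


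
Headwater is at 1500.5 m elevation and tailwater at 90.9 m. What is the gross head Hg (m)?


Hg = 1500.5 - 90.9 = 1409.6000 m


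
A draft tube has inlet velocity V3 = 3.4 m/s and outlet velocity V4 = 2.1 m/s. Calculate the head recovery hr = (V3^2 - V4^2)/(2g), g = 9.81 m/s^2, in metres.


hr = (3.4^2 - 2.1^2) / (2*9.81) = 0.3644 m


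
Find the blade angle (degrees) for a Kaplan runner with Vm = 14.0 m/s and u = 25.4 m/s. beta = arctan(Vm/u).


beta = arctan(14.0 / 25.4) = 28.8627 degrees


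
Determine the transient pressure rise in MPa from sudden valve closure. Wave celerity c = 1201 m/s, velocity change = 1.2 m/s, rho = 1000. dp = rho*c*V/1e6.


dp = 1000 * 1201 * 1.2 / 1e6 = 1.4412 MPa


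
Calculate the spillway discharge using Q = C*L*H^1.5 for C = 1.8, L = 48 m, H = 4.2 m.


Q = 1.8 * 48 * 4.2^1.5 = 743.6827 m^3/s


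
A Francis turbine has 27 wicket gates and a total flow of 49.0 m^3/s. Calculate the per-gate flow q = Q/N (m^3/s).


q = 49.0 / 27 = 1.8148 m^3/s


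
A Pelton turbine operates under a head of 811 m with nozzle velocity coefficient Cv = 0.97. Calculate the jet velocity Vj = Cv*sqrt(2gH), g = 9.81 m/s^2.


Vj = 0.97 * sqrt(2*9.81*811) = 122.3578 m/s


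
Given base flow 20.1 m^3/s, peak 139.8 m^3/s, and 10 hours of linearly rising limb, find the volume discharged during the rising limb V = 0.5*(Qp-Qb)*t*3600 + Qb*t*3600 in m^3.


V = 0.5*(139.8 - 20.1)*10*3600 + 20.1*10*3600 = 2.8782e+06 m^3


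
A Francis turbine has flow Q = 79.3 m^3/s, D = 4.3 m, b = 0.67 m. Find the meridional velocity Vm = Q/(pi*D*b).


Vm = 79.3 / (pi * 4.3 * 0.67) = 8.7615 m/s


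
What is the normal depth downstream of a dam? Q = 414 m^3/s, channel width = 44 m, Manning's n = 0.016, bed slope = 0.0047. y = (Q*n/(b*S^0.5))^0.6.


y = (414 * 0.016 / (44 * 0.0047^0.5))^0.6 = 1.6031 m


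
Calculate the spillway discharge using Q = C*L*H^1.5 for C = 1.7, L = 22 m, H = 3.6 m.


Q = 1.7 * 22 * 3.6^1.5 = 255.4614 m^3/s


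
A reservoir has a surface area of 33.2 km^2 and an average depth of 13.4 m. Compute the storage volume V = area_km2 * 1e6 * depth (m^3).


V = 33.2 * 1e6 * 13.4 = 4.4488e+08 m^3


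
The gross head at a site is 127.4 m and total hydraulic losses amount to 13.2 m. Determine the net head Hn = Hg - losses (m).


Hn = 127.4 - 13.2 = 114.2000 m


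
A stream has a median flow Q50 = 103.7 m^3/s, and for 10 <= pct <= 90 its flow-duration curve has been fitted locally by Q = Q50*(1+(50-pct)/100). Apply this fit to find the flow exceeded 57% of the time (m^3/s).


Q = 103.7 * (1 + (50 - 57)/100) = 96.4410 m^3/s


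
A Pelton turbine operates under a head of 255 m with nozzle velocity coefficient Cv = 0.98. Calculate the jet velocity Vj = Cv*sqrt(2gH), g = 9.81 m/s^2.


Vj = 0.98 * sqrt(2*9.81*255) = 69.3179 m/s


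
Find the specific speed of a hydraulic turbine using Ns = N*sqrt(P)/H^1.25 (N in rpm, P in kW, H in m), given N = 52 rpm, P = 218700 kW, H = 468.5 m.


Ns = 52 * 218700^0.5 / 468.5^1.25 = 11.1568


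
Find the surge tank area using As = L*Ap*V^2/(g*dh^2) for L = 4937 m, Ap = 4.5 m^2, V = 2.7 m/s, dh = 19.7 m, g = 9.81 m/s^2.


As = 4937 * 4.5 * 2.7^2 / (9.81 * 19.7^2) = 42.5404 m^2


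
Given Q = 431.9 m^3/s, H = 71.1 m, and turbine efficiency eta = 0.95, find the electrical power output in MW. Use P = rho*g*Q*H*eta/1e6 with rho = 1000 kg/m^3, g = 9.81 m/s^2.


P = 1000 * 9.81 * 431.9 * 71.1 * 0.95 / 1e6 = 286.1840 MW


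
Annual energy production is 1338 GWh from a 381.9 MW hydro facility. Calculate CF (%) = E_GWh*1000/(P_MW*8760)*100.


CF = 1338 * 1000 / (381.9 * 8760) * 100 = 39.9947 %


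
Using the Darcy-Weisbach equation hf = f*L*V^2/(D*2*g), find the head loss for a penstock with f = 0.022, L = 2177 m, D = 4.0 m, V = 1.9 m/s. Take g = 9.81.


hf = 0.022 * 2177 * 1.9^2 / (4.0 * 2 * 9.81) = 2.2031 m


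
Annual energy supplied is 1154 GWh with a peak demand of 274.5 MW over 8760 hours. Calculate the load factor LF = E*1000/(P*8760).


LF = 1154 * 1000 / (274.5 * 8760) = 0.4799


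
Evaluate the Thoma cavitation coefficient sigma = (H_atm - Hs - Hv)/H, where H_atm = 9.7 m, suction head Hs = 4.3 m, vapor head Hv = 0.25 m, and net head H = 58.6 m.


sigma = (9.7 - 4.3 - 0.25) / 58.6 = 0.0879


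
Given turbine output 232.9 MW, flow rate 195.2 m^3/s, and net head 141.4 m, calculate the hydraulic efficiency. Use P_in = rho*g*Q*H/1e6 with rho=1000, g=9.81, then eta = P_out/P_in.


P_in = 1000 * 9.81 * 195.2 * 141.4 / 1e6 = 270.7686 MW
eta = 232.9 / 270.7686 = 0.8601


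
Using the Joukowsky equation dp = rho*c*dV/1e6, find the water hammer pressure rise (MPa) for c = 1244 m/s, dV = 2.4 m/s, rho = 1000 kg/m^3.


dp = 1000 * 1244 * 2.4 / 1e6 = 2.9856 MPa


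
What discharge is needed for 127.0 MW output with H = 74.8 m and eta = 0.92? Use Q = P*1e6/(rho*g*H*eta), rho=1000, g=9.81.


Q = 127.0 * 1e6 / (1000 * 9.81 * 74.8 * 0.92) = 188.1245 m^3/s


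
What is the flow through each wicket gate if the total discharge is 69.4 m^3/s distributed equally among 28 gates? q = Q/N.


q = 69.4 / 28 = 2.4786 m^3/s


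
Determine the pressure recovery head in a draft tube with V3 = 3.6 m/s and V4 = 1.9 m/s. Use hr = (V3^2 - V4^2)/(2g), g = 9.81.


hr = (3.6^2 - 1.9^2) / (2*9.81) = 0.4766 m


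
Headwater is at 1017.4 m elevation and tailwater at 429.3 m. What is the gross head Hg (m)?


Hg = 1017.4 - 429.3 = 588.1000 m


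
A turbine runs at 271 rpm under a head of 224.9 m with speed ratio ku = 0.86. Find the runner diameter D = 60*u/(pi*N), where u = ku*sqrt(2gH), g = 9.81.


u = 0.86 * sqrt(2*9.81*224.9) = 57.1272 m/s
D = 60 * 57.1272 / (pi * 271) = 4.0260 m


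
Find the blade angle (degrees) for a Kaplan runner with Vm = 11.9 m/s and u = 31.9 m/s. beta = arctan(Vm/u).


beta = arctan(11.9 / 31.9) = 20.4576 degrees


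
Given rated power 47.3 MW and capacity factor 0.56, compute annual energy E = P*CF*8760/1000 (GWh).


E = 47.3 * 0.56 * 8760 / 1000 = 232.0349 GWh


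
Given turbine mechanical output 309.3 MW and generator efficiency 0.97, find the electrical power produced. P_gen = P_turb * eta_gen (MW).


P_gen = 309.3 * 0.97 = 300.0210 MW


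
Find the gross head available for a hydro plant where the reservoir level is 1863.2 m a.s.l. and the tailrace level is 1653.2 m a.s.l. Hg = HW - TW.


Hg = 1863.2 - 1653.2 = 210.0000 m


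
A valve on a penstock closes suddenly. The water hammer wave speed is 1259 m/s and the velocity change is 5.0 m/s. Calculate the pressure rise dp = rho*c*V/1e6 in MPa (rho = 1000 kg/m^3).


dp = 1000 * 1259 * 5.0 / 1e6 = 6.2950 MPa


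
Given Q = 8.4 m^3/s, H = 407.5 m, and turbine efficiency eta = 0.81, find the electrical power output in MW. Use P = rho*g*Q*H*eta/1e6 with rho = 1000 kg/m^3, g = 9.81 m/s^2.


P = 1000 * 9.81 * 8.4 * 407.5 * 0.81 / 1e6 = 27.1995 MW


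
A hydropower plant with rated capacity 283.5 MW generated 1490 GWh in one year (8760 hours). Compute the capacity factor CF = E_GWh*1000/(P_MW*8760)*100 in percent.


CF = 1490 * 1000 / (283.5 * 8760) * 100 = 59.9969 %


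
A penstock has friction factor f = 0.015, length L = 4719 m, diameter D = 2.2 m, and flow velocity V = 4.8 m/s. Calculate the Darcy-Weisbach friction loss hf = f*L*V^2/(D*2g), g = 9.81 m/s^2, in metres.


hf = 0.015 * 4719 * 4.8^2 / (2.2 * 2 * 9.81) = 37.7835 m


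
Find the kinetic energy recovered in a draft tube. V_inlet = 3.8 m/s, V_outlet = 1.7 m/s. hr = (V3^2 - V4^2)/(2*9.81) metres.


hr = (3.8^2 - 1.7^2) / (2*9.81) = 0.5887 m


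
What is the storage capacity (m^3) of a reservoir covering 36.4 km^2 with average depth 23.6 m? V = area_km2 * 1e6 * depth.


V = 36.4 * 1e6 * 23.6 = 8.5904e+08 m^3


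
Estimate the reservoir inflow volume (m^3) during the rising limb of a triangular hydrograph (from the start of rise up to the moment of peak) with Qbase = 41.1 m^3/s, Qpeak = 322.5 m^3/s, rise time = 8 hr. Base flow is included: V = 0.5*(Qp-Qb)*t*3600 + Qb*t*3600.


V = 0.5*(322.5 - 41.1)*8*3600 + 41.1*8*3600 = 5.2358e+06 m^3


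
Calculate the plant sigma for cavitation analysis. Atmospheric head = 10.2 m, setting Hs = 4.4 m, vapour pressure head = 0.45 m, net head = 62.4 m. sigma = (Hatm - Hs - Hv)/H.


sigma = (10.2 - 4.4 - 0.45) / 62.4 = 0.0857


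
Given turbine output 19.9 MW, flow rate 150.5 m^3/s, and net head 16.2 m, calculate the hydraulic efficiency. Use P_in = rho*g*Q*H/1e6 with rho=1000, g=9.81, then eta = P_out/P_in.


P_in = 1000 * 9.81 * 150.5 * 16.2 / 1e6 = 23.9178 MW
eta = 19.9 / 23.9178 = 0.8320


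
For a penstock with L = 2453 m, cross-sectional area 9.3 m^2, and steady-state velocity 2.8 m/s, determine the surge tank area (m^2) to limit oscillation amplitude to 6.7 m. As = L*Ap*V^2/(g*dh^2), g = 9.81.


As = 2453 * 9.3 * 2.8^2 / (9.81 * 6.7^2) = 406.1420 m^2


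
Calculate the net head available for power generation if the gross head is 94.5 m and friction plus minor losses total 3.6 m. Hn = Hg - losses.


Hn = 94.5 - 3.6 = 90.9000 m


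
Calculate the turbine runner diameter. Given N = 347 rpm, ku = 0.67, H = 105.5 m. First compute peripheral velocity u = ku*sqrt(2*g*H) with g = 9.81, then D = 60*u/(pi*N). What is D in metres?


u = 0.67 * sqrt(2*9.81*105.5) = 30.4825 m/s
D = 60 * 30.4825 / (pi * 347) = 1.6777 m


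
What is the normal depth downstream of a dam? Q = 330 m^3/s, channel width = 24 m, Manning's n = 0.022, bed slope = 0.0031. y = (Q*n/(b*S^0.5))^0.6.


y = (330 * 0.022 / (24 * 0.0031^0.5))^0.6 = 2.7607 m


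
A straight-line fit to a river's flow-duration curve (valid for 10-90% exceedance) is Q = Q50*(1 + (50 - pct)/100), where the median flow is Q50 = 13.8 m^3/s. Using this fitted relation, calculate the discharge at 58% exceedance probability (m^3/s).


Q = 13.8 * (1 + (50 - 58)/100) = 12.6960 m^3/s


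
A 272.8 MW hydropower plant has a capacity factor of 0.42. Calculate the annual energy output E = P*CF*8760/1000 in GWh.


E = 272.8 * 0.42 * 8760 / 1000 = 1003.6858 GWh


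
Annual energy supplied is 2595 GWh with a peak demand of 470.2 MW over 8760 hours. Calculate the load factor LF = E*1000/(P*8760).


LF = 2595 * 1000 / (470.2 * 8760) = 0.6300


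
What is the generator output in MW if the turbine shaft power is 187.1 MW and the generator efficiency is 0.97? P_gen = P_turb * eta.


P_gen = 187.1 * 0.97 = 181.4870 MW


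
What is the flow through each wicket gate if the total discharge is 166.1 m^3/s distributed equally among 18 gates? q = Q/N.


q = 166.1 / 18 = 9.2278 m^3/s


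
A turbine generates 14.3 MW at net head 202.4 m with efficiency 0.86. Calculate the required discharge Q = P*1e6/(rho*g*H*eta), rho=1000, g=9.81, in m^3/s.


Q = 14.3 * 1e6 / (1000 * 9.81 * 202.4 * 0.86) = 8.3745 m^3/s


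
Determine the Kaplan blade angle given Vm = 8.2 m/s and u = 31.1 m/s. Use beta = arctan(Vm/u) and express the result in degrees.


beta = arctan(8.2 / 31.1) = 14.7708 degrees


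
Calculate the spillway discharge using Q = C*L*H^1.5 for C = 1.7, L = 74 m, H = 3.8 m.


Q = 1.7 * 74 * 3.8^1.5 = 931.8715 m^3/s


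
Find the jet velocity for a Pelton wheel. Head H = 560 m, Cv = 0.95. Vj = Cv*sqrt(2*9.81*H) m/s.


Vj = 0.95 * sqrt(2*9.81*560) = 99.5789 m/s


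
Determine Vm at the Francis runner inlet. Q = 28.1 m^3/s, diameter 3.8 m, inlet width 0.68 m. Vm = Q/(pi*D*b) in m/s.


Vm = 28.1 / (pi * 3.8 * 0.68) = 3.4615 m/s


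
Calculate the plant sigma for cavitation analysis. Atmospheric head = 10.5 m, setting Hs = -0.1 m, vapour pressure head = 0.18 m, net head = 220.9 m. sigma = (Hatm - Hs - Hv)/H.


sigma = (10.5 - (-0.1) - 0.18) / 220.9 = 0.0472


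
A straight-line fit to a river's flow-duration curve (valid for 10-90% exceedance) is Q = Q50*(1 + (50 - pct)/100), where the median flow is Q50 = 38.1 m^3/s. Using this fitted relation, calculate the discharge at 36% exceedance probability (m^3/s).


Q = 38.1 * (1 + (50 - 36)/100) = 43.4340 m^3/s


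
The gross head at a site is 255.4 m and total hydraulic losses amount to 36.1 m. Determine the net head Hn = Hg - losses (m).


Hn = 255.4 - 36.1 = 219.3000 m


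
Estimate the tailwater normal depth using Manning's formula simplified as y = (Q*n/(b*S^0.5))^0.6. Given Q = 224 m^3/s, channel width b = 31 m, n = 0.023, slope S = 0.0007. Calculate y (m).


y = (224 * 0.023 / (31 * 0.0007^0.5))^0.6 = 3.0119 m


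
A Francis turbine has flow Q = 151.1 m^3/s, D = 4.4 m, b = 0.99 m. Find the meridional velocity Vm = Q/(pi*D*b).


Vm = 151.1 / (pi * 4.4 * 0.99) = 11.0415 m/s


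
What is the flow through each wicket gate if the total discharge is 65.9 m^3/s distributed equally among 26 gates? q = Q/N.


q = 65.9 / 26 = 2.5346 m^3/s


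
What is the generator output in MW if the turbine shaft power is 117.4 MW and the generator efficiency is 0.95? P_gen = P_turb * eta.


P_gen = 117.4 * 0.95 = 111.5300 MW


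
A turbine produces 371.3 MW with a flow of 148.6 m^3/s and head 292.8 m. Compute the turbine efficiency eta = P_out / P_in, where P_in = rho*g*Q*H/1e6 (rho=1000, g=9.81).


P_in = 1000 * 9.81 * 148.6 * 292.8 / 1e6 = 426.8339 MW
eta = 371.3 / 426.8339 = 0.8699


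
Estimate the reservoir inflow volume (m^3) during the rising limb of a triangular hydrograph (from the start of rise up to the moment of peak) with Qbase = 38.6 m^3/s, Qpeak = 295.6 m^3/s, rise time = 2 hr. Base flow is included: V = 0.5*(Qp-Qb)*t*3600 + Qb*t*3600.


V = 0.5*(295.6 - 38.6)*2*3600 + 38.6*2*3600 = 1.2031e+06 m^3


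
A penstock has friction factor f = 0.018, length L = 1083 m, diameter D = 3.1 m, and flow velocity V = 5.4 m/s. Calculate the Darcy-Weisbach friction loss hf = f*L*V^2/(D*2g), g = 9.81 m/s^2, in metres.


hf = 0.018 * 1083 * 5.4^2 / (3.1 * 2 * 9.81) = 9.3460 m


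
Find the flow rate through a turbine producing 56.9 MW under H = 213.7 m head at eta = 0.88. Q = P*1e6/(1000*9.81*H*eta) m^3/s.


Q = 56.9 * 1e6 / (1000 * 9.81 * 213.7 * 0.88) = 30.8430 m^3/s


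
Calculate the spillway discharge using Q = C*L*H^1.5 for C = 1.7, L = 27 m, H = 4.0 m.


Q = 1.7 * 27 * 4.0^1.5 = 367.2000 m^3/s


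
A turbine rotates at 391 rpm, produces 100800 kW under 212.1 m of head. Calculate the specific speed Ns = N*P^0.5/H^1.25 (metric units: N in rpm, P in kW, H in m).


Ns = 391 * 100800^0.5 / 212.1^1.25 = 153.3667


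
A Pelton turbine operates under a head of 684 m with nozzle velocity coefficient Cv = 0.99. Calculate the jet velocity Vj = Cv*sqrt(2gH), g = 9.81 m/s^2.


Vj = 0.99 * sqrt(2*9.81*684) = 114.6866 m/s


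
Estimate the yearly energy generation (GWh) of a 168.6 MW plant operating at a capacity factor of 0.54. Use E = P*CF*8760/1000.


E = 168.6 * 0.54 * 8760 / 1000 = 797.5454 GWh


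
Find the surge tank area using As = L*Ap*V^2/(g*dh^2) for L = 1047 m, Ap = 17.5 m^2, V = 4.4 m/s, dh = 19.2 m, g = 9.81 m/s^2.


As = 1047 * 17.5 * 4.4^2 / (9.81 * 19.2^2) = 98.0886 m^2


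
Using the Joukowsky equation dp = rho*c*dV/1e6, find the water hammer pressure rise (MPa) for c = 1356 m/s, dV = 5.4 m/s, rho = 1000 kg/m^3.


dp = 1000 * 1356 * 5.4 / 1e6 = 7.3224 MPa


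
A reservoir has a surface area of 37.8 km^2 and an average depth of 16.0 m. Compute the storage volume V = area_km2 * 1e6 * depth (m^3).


V = 37.8 * 1e6 * 16.0 = 6.0480e+08 m^3


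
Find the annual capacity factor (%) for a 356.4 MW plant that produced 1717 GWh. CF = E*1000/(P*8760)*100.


CF = 1717 * 1000 / (356.4 * 8760) * 100 = 54.9957 %


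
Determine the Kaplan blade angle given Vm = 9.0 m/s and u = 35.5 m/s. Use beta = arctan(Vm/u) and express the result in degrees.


beta = arctan(9.0 / 35.5) = 14.2260 degrees


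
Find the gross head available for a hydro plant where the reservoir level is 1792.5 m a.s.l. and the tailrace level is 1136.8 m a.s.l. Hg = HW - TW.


Hg = 1792.5 - 1136.8 = 655.7000 m


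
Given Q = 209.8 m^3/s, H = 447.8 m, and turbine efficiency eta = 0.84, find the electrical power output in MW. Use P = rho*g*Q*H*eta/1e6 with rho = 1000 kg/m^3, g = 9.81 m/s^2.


P = 1000 * 9.81 * 209.8 * 447.8 * 0.84 / 1e6 = 774.1727 MW


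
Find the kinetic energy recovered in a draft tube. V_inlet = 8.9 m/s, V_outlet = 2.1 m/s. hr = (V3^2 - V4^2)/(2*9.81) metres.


hr = (8.9^2 - 2.1^2) / (2*9.81) = 3.8124 m


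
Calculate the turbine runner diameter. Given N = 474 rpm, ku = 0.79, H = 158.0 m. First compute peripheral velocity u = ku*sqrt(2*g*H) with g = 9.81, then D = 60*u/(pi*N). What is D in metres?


u = 0.79 * sqrt(2*9.81*158.0) = 43.9851 m/s
D = 60 * 43.9851 / (pi * 474) = 1.7723 m


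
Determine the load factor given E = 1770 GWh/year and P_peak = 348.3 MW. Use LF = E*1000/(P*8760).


LF = 1770 * 1000 / (348.3 * 8760) = 0.5801


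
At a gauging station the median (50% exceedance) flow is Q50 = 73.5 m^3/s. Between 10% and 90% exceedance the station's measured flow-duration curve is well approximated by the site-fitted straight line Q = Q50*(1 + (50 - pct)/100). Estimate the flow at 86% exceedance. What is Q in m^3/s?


Q = 73.5 * (1 + (50 - 86)/100) = 47.0400 m^3/s


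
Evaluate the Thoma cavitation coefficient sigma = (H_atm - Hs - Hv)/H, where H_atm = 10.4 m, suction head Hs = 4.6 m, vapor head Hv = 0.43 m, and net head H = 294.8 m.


sigma = (10.4 - 4.6 - 0.43) / 294.8 = 0.0182


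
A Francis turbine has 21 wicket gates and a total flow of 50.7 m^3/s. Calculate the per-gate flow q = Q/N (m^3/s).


q = 50.7 / 21 = 2.4143 m^3/s


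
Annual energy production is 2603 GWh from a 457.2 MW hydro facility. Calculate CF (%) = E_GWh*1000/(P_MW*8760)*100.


CF = 2603 * 1000 / (457.2 * 8760) * 100 = 64.9926 %


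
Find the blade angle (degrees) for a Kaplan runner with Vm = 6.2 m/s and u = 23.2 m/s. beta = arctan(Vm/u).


beta = arctan(6.2 / 23.2) = 14.9622 degrees


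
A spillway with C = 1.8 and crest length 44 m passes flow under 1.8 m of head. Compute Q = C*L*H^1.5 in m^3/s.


Q = 1.8 * 44 * 1.8^1.5 = 191.2643 m^3/s


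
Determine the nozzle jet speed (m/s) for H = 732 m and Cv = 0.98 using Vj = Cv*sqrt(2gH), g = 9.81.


Vj = 0.98 * sqrt(2*9.81*732) = 117.4441 m/s


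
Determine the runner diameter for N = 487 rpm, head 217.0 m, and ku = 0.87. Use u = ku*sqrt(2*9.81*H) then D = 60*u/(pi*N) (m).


u = 0.87 * sqrt(2*9.81*217.0) = 56.7673 m/s
D = 60 * 56.7673 / (pi * 487) = 2.2262 m


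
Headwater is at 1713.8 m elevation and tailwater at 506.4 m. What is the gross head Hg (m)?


Hg = 1713.8 - 506.4 = 1207.4000 m


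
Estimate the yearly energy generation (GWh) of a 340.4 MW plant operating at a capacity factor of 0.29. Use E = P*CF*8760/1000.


E = 340.4 * 0.29 * 8760 / 1000 = 864.7522 GWh


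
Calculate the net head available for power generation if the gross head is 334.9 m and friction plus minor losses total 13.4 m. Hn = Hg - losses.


Hn = 334.9 - 13.4 = 321.5000 m


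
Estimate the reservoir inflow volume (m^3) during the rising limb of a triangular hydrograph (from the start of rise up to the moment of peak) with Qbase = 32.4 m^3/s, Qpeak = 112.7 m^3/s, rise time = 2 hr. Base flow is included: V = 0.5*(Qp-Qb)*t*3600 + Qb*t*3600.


V = 0.5*(112.7 - 32.4)*2*3600 + 32.4*2*3600 = 522360.0000 m^3


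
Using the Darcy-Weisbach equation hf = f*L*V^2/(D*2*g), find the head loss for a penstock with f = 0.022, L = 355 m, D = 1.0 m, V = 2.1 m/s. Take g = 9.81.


hf = 0.022 * 355 * 2.1^2 / (1.0 * 2 * 9.81) = 1.7555 m


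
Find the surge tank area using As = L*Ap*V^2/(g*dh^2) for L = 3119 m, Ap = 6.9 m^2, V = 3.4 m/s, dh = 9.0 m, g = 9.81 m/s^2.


As = 3119 * 6.9 * 3.4^2 / (9.81 * 9.0^2) = 313.0893 m^2


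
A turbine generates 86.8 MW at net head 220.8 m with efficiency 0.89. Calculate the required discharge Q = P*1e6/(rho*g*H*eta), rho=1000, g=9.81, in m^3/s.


Q = 86.8 * 1e6 / (1000 * 9.81 * 220.8 * 0.89) = 45.0258 m^3/s


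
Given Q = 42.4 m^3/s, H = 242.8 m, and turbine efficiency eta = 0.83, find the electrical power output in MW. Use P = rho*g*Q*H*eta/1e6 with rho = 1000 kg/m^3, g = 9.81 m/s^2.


P = 1000 * 9.81 * 42.4 * 242.8 * 0.83 / 1e6 = 83.8227 MW


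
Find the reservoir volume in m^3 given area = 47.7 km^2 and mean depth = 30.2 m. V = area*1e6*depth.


V = 47.7 * 1e6 * 30.2 = 1.4405e+09 m^3


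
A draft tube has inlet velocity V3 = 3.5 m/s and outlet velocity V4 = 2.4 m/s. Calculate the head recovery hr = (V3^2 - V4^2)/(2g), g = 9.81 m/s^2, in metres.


hr = (3.5^2 - 2.4^2) / (2*9.81) = 0.3308 m


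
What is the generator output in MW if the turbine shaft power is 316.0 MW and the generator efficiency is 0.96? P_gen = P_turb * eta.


P_gen = 316.0 * 0.96 = 303.3600 MW


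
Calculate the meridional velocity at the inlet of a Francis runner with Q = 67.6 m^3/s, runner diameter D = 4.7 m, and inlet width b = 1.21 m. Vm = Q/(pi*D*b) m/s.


Vm = 67.6 / (pi * 4.7 * 1.21) = 3.7837 m/s


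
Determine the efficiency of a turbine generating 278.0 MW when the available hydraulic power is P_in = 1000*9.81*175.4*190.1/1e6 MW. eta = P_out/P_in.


P_in = 1000 * 9.81 * 175.4 * 190.1 / 1e6 = 327.1001 MW
eta = 278.0 / 327.1001 = 0.8499


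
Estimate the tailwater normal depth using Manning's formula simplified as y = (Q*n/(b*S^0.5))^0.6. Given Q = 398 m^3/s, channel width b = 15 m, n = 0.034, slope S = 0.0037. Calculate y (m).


y = (398 * 0.034 / (15 * 0.0037^0.5))^0.6 = 5.0432 m


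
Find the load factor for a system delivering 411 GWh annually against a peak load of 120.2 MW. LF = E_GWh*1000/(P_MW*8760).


LF = 411 * 1000 / (120.2 * 8760) = 0.3903


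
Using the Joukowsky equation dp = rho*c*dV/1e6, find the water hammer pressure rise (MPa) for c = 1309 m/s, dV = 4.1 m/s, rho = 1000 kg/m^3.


dp = 1000 * 1309 * 4.1 / 1e6 = 5.3669 MPa


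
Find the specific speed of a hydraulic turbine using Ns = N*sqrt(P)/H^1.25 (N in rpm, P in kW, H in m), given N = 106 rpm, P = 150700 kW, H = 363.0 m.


Ns = 106 * 150700^0.5 / 363.0^1.25 = 25.9704


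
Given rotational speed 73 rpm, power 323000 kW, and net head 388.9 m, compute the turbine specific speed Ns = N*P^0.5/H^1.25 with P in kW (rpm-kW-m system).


Ns = 73 * 323000^0.5 / 388.9^1.25 = 24.0230


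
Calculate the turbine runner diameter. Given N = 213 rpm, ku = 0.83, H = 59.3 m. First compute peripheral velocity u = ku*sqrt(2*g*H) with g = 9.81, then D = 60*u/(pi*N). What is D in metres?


u = 0.83 * sqrt(2*9.81*59.3) = 28.3110 m/s
D = 60 * 28.3110 / (pi * 213) = 2.5385 m


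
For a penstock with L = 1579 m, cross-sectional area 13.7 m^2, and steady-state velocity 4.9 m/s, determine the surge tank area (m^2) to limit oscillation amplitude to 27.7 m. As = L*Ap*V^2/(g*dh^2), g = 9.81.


As = 1579 * 13.7 * 4.9^2 / (9.81 * 27.7^2) = 69.0027 m^2


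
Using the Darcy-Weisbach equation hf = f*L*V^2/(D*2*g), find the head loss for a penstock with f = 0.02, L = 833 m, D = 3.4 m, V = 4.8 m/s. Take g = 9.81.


hf = 0.02 * 833 * 4.8^2 / (3.4 * 2 * 9.81) = 5.7541 m


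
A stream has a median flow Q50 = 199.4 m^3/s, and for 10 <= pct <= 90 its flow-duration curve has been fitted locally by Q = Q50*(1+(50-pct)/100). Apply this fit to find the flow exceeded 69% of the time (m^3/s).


Q = 199.4 * (1 + (50 - 69)/100) = 161.5140 m^3/s


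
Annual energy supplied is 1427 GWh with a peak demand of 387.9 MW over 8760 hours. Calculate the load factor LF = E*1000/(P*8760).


LF = 1427 * 1000 / (387.9 * 8760) = 0.4200


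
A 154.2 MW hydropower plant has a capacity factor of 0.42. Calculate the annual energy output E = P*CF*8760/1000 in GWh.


E = 154.2 * 0.42 * 8760 / 1000 = 567.3326 GWh


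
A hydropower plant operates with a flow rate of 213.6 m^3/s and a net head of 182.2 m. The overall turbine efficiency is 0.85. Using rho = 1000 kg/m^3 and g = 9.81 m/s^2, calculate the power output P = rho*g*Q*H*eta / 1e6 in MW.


P = 1000 * 9.81 * 213.6 * 182.2 * 0.85 / 1e6 = 324.5171 MW


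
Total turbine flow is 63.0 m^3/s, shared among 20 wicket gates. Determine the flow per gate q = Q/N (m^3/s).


q = 63.0 / 20 = 3.1500 m^3/s


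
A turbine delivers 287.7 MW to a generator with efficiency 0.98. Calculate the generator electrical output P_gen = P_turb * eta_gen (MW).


P_gen = 287.7 * 0.98 = 281.9460 MW


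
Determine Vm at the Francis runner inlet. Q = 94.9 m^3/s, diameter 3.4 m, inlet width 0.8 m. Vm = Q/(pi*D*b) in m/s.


Vm = 94.9 / (pi * 3.4 * 0.8) = 11.1057 m/s


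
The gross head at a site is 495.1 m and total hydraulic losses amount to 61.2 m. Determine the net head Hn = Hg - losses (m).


Hn = 495.1 - 61.2 = 433.9000 m


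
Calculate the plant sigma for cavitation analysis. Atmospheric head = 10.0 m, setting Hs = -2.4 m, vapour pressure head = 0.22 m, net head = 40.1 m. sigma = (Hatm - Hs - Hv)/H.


sigma = (10.0 - (-2.4) - 0.22) / 40.1 = 0.3037


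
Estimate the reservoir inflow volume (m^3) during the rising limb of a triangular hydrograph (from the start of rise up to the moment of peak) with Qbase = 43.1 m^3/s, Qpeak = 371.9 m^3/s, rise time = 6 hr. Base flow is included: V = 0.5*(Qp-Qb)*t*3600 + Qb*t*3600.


V = 0.5*(371.9 - 43.1)*6*3600 + 43.1*6*3600 = 4.4820e+06 m^3


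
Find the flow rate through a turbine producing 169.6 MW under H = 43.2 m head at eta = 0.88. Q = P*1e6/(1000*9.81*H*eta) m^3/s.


Q = 169.6 * 1e6 / (1000 * 9.81 * 43.2 * 0.88) = 454.7685 m^3/s


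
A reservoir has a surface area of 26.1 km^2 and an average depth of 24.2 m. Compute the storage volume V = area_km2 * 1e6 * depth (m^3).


V = 26.1 * 1e6 * 24.2 = 6.3162e+08 m^3


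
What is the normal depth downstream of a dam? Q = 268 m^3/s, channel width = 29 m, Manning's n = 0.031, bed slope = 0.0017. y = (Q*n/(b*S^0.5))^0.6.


y = (268 * 0.031 / (29 * 0.0017^0.5))^0.6 = 3.1998 m


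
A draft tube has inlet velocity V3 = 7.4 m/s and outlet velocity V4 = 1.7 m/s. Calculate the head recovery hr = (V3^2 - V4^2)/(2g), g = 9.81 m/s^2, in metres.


hr = (7.4^2 - 1.7^2) / (2*9.81) = 2.6437 m


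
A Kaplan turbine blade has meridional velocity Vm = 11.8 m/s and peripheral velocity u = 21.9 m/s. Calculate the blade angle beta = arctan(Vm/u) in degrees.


beta = arctan(11.8 / 21.9) = 28.3164 degrees


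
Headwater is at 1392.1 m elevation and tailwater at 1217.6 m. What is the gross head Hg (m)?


Hg = 1392.1 - 1217.6 = 174.5000 m


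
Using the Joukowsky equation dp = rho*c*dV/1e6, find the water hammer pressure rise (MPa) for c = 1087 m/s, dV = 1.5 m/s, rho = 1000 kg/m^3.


dp = 1000 * 1087 * 1.5 / 1e6 = 1.6305 MPa


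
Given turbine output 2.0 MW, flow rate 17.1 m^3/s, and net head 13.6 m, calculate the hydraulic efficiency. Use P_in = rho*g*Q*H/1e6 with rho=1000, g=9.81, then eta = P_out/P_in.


P_in = 1000 * 9.81 * 17.1 * 13.6 / 1e6 = 2.2814 MW
eta = 2.0 / 2.2814 = 0.8766


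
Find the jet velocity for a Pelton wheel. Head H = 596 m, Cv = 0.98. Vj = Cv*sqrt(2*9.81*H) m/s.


Vj = 0.98 * sqrt(2*9.81*596) = 105.9738 m/s


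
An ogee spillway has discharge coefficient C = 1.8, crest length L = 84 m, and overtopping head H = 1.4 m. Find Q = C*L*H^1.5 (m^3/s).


Q = 1.8 * 84 * 1.4^1.5 = 250.4632 m^3/s


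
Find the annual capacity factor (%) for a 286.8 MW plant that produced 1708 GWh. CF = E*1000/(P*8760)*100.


CF = 1708 * 1000 / (286.8 * 8760) * 100 = 67.9837 %


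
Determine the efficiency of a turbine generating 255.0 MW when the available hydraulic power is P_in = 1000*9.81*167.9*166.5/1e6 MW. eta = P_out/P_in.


P_in = 1000 * 9.81 * 167.9 * 166.5 / 1e6 = 274.2420 MW
eta = 255.0 / 274.2420 = 0.9298


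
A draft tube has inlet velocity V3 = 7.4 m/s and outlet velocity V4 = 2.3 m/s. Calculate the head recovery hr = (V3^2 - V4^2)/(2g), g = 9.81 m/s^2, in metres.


hr = (7.4^2 - 2.3^2) / (2*9.81) = 2.5214 m


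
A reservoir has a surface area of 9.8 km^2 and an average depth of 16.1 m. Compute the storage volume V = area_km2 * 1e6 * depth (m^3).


V = 9.8 * 1e6 * 16.1 = 1.5778e+08 m^3


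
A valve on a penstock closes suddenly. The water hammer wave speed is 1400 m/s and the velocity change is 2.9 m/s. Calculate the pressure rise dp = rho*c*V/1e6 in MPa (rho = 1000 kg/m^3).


dp = 1000 * 1400 * 2.9 / 1e6 = 4.0600 MPa


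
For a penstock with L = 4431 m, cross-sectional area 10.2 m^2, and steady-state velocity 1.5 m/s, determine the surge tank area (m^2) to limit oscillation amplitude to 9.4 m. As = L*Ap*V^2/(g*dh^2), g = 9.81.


As = 4431 * 10.2 * 1.5^2 / (9.81 * 9.4^2) = 117.3167 m^2


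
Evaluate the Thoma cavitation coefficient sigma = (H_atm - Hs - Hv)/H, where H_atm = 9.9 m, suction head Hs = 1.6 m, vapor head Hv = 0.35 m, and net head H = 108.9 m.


sigma = (9.9 - 1.6 - 0.35) / 108.9 = 0.0730


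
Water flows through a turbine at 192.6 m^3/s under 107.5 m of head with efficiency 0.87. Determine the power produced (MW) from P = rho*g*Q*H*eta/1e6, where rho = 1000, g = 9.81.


P = 1000 * 9.81 * 192.6 * 107.5 * 0.87 / 1e6 = 176.7067 MW


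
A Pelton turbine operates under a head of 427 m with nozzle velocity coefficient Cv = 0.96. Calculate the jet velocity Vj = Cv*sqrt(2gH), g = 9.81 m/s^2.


Vj = 0.96 * sqrt(2*9.81*427) = 87.8688 m/s


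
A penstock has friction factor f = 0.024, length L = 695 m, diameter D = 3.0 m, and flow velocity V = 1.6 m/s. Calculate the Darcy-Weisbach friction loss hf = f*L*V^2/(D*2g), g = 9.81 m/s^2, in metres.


hf = 0.024 * 695 * 1.6^2 / (3.0 * 2 * 9.81) = 0.7255 m


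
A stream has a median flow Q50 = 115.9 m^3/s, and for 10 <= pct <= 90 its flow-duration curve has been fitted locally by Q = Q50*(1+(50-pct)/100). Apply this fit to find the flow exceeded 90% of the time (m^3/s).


Q = 115.9 * (1 + (50 - 90)/100) = 69.5400 m^3/s


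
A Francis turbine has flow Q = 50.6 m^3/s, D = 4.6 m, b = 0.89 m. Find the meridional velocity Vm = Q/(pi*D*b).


Vm = 50.6 / (pi * 4.6 * 0.89) = 3.9342 m/s


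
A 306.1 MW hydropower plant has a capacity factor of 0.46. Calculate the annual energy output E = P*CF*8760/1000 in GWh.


E = 306.1 * 0.46 * 8760 / 1000 = 1233.4606 GWh


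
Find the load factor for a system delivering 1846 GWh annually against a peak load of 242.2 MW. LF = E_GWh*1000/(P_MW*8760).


LF = 1846 * 1000 / (242.2 * 8760) = 0.8701


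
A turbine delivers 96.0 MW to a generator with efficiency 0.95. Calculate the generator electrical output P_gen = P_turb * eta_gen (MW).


P_gen = 96.0 * 0.95 = 91.2000 MW


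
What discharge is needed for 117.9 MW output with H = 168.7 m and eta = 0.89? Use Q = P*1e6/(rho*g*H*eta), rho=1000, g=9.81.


Q = 117.9 * 1e6 / (1000 * 9.81 * 168.7 * 0.89) = 80.0460 m^3/s


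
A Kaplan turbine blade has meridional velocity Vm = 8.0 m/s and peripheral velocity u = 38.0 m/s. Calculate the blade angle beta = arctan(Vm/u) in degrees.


beta = arctan(8.0 / 38.0) = 11.8887 degrees


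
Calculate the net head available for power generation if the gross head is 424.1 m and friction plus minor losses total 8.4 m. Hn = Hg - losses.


Hn = 424.1 - 8.4 = 415.7000 m


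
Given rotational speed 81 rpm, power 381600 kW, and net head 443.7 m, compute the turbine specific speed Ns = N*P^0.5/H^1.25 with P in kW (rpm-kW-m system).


Ns = 81 * 381600^0.5 / 443.7^1.25 = 24.5713


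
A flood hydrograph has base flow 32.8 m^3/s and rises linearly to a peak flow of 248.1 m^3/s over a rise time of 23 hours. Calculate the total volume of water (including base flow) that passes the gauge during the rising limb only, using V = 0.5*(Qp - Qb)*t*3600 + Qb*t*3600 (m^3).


V = 0.5*(248.1 - 32.8)*23*3600 + 32.8*23*3600 = 1.1629e+07 m^3


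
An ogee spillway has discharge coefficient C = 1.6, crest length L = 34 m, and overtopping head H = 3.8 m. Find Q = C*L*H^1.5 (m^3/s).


Q = 1.6 * 34 * 3.8^1.5 = 402.9715 m^3/s


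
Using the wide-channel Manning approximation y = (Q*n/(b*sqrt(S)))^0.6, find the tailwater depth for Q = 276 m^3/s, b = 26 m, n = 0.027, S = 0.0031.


y = (276 * 0.027 / (26 * 0.0031^0.5))^0.6 = 2.6728 m


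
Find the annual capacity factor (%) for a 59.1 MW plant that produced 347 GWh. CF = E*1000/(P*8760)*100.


CF = 347 * 1000 / (59.1 * 8760) * 100 = 67.0252 %


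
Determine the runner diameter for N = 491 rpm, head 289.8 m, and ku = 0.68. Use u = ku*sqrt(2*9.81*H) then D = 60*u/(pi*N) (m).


u = 0.68 * sqrt(2*9.81*289.8) = 51.2752 m/s
D = 60 * 51.2752 / (pi * 491) = 1.9945 m


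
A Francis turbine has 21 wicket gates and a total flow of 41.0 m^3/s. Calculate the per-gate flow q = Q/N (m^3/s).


q = 41.0 / 21 = 1.9524 m^3/s


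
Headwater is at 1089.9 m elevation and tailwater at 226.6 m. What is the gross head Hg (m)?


Hg = 1089.9 - 226.6 = 863.3000 m


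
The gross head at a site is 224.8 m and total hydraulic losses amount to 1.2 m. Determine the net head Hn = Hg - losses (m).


Hn = 224.8 - 1.2 = 223.6000 m


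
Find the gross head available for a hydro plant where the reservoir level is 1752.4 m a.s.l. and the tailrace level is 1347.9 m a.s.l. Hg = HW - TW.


Hg = 1752.4 - 1347.9 = 404.5000 m


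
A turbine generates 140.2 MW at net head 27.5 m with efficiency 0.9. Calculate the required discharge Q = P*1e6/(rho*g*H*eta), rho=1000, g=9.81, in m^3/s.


Q = 140.2 * 1e6 / (1000 * 9.81 * 27.5 * 0.9) = 577.4359 m^3/s


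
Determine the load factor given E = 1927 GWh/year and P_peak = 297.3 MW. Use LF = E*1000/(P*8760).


LF = 1927 * 1000 / (297.3 * 8760) = 0.7399


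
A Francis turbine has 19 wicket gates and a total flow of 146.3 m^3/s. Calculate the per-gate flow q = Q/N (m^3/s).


q = 146.3 / 19 = 7.7000 m^3/s


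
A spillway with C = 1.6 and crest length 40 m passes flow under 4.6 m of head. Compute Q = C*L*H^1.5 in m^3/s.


Q = 1.6 * 40 * 4.6^1.5 = 631.4177 m^3/s


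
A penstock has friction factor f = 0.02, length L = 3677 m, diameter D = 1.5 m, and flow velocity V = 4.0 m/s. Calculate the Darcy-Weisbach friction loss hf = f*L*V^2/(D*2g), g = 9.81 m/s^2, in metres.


hf = 0.02 * 3677 * 4.0^2 / (1.5 * 2 * 9.81) = 39.9810 m


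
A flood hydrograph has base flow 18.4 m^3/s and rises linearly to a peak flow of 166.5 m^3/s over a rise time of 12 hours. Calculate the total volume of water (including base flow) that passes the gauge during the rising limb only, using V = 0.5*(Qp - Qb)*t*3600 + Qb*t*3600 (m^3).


V = 0.5*(166.5 - 18.4)*12*3600 + 18.4*12*3600 = 3.9938e+06 m^3


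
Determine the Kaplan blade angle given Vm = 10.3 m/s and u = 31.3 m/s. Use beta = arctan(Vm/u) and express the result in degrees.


beta = arctan(10.3 / 31.3) = 18.2150 degrees


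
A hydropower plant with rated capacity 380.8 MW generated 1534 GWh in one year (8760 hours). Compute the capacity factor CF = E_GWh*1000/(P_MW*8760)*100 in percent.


CF = 1534 * 1000 / (380.8 * 8760) * 100 = 45.9859 %


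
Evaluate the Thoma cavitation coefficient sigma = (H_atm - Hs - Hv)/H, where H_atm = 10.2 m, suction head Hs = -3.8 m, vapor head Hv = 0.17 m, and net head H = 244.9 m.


sigma = (10.2 - (-3.8) - 0.17) / 244.9 = 0.0565


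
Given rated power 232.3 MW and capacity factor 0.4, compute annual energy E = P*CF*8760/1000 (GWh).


E = 232.3 * 0.4 * 8760 / 1000 = 813.9792 GWh


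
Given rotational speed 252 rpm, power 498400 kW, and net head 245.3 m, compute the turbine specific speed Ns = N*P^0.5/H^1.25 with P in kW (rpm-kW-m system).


Ns = 252 * 498400^0.5 / 245.3^1.25 = 183.2600


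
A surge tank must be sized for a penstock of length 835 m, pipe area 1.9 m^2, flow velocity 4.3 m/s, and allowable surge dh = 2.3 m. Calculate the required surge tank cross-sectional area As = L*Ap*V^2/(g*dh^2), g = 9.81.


As = 835 * 1.9 * 4.3^2 / (9.81 * 2.3^2) = 565.2653 m^2


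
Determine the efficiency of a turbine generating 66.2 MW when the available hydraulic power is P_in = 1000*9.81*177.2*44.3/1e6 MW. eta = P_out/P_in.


P_in = 1000 * 9.81 * 177.2 * 44.3 / 1e6 = 77.0081 MW
eta = 66.2 / 77.0081 = 0.8596


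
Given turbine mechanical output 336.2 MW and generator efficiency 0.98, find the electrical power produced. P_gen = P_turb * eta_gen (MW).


P_gen = 336.2 * 0.98 = 329.4760 MW


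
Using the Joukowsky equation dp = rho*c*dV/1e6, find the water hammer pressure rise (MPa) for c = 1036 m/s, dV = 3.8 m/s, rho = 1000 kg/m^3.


dp = 1000 * 1036 * 3.8 / 1e6 = 3.9368 MPa


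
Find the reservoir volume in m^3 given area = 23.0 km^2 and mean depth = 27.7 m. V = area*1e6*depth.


V = 23.0 * 1e6 * 27.7 = 6.3710e+08 m^3


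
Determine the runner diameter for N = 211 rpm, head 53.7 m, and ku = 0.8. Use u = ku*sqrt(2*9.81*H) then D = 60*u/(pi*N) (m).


u = 0.8 * sqrt(2*9.81*53.7) = 25.9673 m/s
D = 60 * 25.9673 / (pi * 211) = 2.3504 m


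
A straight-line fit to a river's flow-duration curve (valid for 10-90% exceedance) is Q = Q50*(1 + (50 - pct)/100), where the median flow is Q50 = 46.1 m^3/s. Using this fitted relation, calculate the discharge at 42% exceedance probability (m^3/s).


Q = 46.1 * (1 + (50 - 42)/100) = 49.7880 m^3/s
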